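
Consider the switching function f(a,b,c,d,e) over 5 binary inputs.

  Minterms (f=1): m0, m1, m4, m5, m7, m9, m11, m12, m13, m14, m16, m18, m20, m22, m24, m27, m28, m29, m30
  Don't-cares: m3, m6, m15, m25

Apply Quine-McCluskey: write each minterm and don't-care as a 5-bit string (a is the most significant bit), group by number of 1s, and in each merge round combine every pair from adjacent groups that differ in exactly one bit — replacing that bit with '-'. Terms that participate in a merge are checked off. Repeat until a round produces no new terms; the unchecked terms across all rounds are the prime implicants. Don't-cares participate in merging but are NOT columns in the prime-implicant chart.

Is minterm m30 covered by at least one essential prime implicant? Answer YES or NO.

size-2^0 implicants → 00000(✓)  00001(✓)  00011(✓)  00100(✓)  00101(✓)  00110(✓)  00111(✓)  01001(✓)  01011(✓)  01100(✓)  01101(✓)  01110(✓)  01111(✓)  10000(✓)  10010(✓)  10100(✓)  10110(✓)  11000(✓)  11001(✓)  11011(✓)  11100(✓)  11101(✓)  11110(✓)
size-2^1 implicants → -0000(✓)  -0100(✓)  -0110(✓)  -1001(✓)  -1011(✓)  -1100(✓)  -1101(✓)  -1110(✓)  0-001(✓)  0-011(✓)  0-100(✓)  0-101(✓)  0-110(✓)  0-111(✓)  00-00(✓)  00-01(✓)  00-11(✓)  000-1(✓)  0000-(✓)  001-0(✓)  001-1(✓)  0010-(✓)  0011-(✓)  01-01(✓)  01-11(✓)  010-1(✓)  011-0(✓)  011-1(✓)  0110-(✓)  0111-(✓)  1-000(✓)  1-100(✓)  1-110(✓)  10-00(✓)  10-10(✓)  100-0(✓)  101-0(✓)  11-00(✓)  11-01(✓)  110-1(✓)  1100-(✓)  111-0(✓)  1110-(✓)
size-2^2 implicants → --100(✓)  --110(✓)  -0-00  -01-0(✓)  -1-01  -10-1  -11-0(✓)  -110-  0--01(✓)  0--11(✓)  0-0-1(✓)  0-1-0(✓)  0-1-1(✓)  0-10-(✓)  0-11-(✓)  00--1(✓)  00-0-  001--(✓)  01--1(✓)  011--(✓)  1--00  1-1-0(✓)  10--0  11-0-
size-2^3 implicants → --1-0  0---1  0-1--
Unchecked terms (primes): --1-0, -0-00, -1-01, -10-1, -110-, 0---1, 0-1--, 00-0-, 1--00, 10--0, 11-0-
Minterm coverage:
  m0 ⊆ -0-00,00-0-
  m1 ⊆ 0---1,00-0-
  m4 ⊆ --1-0,-0-00,0-1--,00-0-
  m5 ⊆ 0---1,0-1--,00-0-
  m7 ⊆ 0---1,0-1--
  m9 ⊆ -1-01,-10-1,0---1
  m11 ⊆ -10-1,0---1
  m12 ⊆ --1-0,-110-,0-1--
  m13 ⊆ -1-01,-110-,0---1,0-1--
  m14 ⊆ --1-0,0-1--
  m16 ⊆ -0-00,1--00,10--0
  m18 ⊆ 10--0 [E]
  m20 ⊆ --1-0,-0-00,1--00,10--0
  m22 ⊆ --1-0,10--0
  m24 ⊆ 1--00,11-0-
  m27 ⊆ -10-1 [E]
  m28 ⊆ --1-0,-110-,1--00,11-0-
  m29 ⊆ -1-01,-110-,11-0-
  m30 ⊆ --1-0 [E]
E = {--1-0, -10-1, 10--0}

YES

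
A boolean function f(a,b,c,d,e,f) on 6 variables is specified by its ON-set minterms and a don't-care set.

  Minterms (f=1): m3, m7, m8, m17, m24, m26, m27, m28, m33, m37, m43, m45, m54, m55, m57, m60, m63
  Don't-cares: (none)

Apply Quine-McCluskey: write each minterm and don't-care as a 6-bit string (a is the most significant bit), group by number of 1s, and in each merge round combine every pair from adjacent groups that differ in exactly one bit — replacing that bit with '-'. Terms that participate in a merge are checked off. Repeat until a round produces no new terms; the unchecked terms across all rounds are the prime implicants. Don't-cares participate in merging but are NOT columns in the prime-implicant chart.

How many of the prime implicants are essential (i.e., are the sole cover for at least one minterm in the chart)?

size-2^0 implicants → 000011(✓)  000111(✓)  001000(✓)  010001  011000(✓)  011010(✓)  011011(✓)  011100(✓)  100001(✓)  100101(✓)  101011  101101(✓)  110110(✓)  110111(✓)  111001  111100(✓)  111111(✓)
size-2^1 implicants → -11100  0-1000  000-11  011-00  0110-0  01101-  10-101  100-01  11-111  11011-
Unchecked terms (primes): -11100, 0-1000, 000-11, 010001, 011-00, 0110-0, 01101-, 10-101, 100-01, 101011, 11-111, 11011-, 111001
Minterm coverage:
  m3 ⊆ 000-11 [E]
  m7 ⊆ 000-11 [E]
  m8 ⊆ 0-1000 [E]
  m17 ⊆ 010001 [E]
  m24 ⊆ 0-1000,011-00,0110-0
  m26 ⊆ 0110-0,01101-
  m27 ⊆ 01101- [E]
  m28 ⊆ -11100,011-00
  m33 ⊆ 100-01 [E]
  m37 ⊆ 10-101,100-01
  m43 ⊆ 101011 [E]
  m45 ⊆ 10-101 [E]
  m54 ⊆ 11011- [E]
  m55 ⊆ 11-111,11011-
  m57 ⊆ 111001 [E]
  m60 ⊆ -11100 [E]
  m63 ⊆ 11-111 [E]
E = {-11100, 0-1000, 000-11, 010001, 01101-, 10-101, 100-01, 101011, 11-111, 11011-, 111001}

11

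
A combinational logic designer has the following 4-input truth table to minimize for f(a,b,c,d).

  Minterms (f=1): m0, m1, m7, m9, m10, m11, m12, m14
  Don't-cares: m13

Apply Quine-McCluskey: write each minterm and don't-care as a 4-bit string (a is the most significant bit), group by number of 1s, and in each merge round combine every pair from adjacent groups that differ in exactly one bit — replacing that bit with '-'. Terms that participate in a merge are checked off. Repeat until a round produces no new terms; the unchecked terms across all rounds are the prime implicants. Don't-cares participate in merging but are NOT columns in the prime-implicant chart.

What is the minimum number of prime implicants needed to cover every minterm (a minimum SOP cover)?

[col 0] 0000*, 0001*, 0111, 1001*, 1010*, 1011*, 1100*, 1101*, 1110*
[col 1] -001, 000-, 1-01, 1-10, 10-1, 101-, 11-0, 110-
Prime implicants: -001, 000-, 0111, 1-01, 1-10, 10-1, 101-, 11-0, 110-
PI chart (minterm → PIs covering it):
  0 | 000-  (sole → essential)
  1 | -001,000-
  7 | 0111  (sole → essential)
  9 | -001,1-01,10-1
  10 | 1-10,101-
  11 | 10-1,101-
  12 | 11-0,110-
  14 | 1-10,11-0
Essential prime implicants: 000-, 0111
Petrick residual → -001, 101-, 11-0
Minimum SOP uses 5 PIs: b'c'd + a'b'c' + a'bcd + ab'c + abd'

5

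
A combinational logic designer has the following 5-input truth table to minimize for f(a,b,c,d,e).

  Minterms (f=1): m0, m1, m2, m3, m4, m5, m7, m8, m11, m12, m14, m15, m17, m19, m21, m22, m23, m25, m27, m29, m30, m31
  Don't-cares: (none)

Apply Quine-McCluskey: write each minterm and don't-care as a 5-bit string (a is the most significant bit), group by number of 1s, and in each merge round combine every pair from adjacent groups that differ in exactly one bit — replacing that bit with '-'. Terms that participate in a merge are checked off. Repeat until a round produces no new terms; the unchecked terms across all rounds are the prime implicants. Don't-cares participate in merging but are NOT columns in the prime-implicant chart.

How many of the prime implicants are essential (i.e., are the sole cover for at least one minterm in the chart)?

5

Round 0: 00000✓ 00001✓ 00010✓ 00011✓ 00100✓ 00101✓ 00111✓ 01000✓ 01011✓ 01100✓ 01110✓ 01111✓ 10001✓ 10011✓ 10101✓ 10110✓ 10111✓ 11001✓ 11011✓ 11101✓ 11110✓ 11111✓
Round 1: -0001✓ -0011✓ -0101✓ -0111✓ -1011✓ -1110✓ -1111✓ 0-000✓ 0-011✓ 0-100✓ 0-111✓ 00-00✓ 00-01✓ 00-11✓ 000-0✓ 000-1✓ 0000-✓ 0001-✓ 001-1✓ 0010-✓ 01-00✓ 01-11✓ 011-0 0111-✓ 1-001✓ 1-011✓ 1-101✓ 1-110✓ 1-111✓ 10-01✓ 10-11✓ 100-1✓ 101-1✓ 1011-✓ 11-01✓ 11-11✓ 110-1✓ 111-1✓ 1111-✓
Round 2: --011✓ --111✓ -0-01✓ -0-11✓ -00-1✓ -01-1✓ -1-11✓ -111- 0--00 0--11✓ 00--1✓ 00-0- 000-- 1--01✓ 1--11✓ 1-0-1✓ 1-1-1✓ 1-11- 10--1✓ 11--1✓
Round 3: ---11 -0--1 1---1
PIs = {---11, -0--1, -111-, 0--00, 00-0-, 000--, 011-0, 1---1, 1-11-}
Coverage chart:
  m0: 0--00,00-0-,000--
  m1: -0--1,00-0-,000--
  m2: 000-- ←essential
  m3: ---11,-0--1,000--
  m4: 0--00,00-0-
  m5: -0--1,00-0-
  m7: ---11,-0--1
  m8: 0--00 ←essential
  m11: ---11 ←essential
  m12: 0--00,011-0
  m14: -111-,011-0
  m15: ---11,-111-
  m17: -0--1,1---1
  m19: ---11,-0--1,1---1
  m21: -0--1,1---1
  m22: 1-11- ←essential
  m23: ---11,-0--1,1---1,1-11-
  m25: 1---1 ←essential
  m27: ---11,1---1
  m29: 1---1 ←essential
  m30: -111-,1-11-
  m31: ---11,-111-,1---1,1-11-
Essential: ---11, 0--00, 000--, 1---1, 1-11-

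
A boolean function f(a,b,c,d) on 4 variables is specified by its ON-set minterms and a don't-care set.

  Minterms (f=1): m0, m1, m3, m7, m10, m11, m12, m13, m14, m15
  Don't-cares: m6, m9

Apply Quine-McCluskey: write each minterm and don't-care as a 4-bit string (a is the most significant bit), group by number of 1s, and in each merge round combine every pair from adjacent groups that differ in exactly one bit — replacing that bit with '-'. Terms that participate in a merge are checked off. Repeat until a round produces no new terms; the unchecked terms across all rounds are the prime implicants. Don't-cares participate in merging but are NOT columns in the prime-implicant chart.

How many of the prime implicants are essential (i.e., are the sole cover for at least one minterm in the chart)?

3

[col 0] 0000*, 0001*, 0011*, 0110*, 0111*, 1001*, 1010*, 1011*, 1100*, 1101*, 1110*, 1111*
[col 1] -001*, -011*, -110*, -111*, 0-11*, 00-1*, 000-, 011-*, 1-01*, 1-10*, 1-11*, 10-1*, 101-*, 11-0*, 11-1*, 110-*, 111-*
[col 2] --11, -0-1, -11-, 1--1, 1-1-, 11--
Prime implicants: --11, -0-1, -11-, 000-, 1--1, 1-1-, 11--
PI chart (minterm → PIs covering it):
  0 | 000-  (sole → essential)
  1 | -0-1,000-
  3 | --11,-0-1
  7 | --11,-11-
  10 | 1-1-  (sole → essential)
  11 | --11,-0-1,1--1,1-1-
  12 | 11--  (sole → essential)
  13 | 1--1,11--
  14 | -11-,1-1-,11--
  15 | --11,-11-,1--1,1-1-,11--
Essential prime implicants: 000-, 1-1-, 11--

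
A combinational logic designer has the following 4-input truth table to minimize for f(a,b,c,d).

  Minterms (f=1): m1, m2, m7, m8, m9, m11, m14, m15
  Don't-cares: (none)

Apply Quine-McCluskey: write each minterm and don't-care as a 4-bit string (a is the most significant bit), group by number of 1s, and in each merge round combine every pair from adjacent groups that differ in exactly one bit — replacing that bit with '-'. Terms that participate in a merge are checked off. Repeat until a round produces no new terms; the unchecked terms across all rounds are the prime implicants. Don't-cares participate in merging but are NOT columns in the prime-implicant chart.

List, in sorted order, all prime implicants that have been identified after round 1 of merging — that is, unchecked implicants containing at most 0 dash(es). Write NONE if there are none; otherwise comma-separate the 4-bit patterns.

size-2^0 implicants → 0001(✓)  0010  0111(✓)  1000(✓)  1001(✓)  1011(✓)  1110(✓)  1111(✓)
size-2^1 implicants → -001  -111  1-11  10-1  100-  111-
Unchecked terms (primes): -001, -111, 0010, 1-11, 10-1, 100-, 111-

0010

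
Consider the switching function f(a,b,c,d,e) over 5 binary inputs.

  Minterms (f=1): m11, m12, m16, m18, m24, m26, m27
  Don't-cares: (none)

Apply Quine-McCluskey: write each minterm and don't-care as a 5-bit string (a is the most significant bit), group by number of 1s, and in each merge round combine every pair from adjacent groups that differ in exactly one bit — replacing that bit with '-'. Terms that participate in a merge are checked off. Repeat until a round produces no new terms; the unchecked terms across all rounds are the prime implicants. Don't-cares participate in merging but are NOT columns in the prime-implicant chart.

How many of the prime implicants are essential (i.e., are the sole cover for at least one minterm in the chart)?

3

Round 0: 01011✓ 01100 10000✓ 10010✓ 11000✓ 11010✓ 11011✓
Round 1: -1011 1-000✓ 1-010✓ 100-0✓ 110-0✓ 1101-
Round 2: 1-0-0
PIs = {-1011, 01100, 1-0-0, 1101-}
Coverage chart:
  m11: -1011 ←essential
  m12: 01100 ←essential
  m16: 1-0-0 ←essential
  m18: 1-0-0 ←essential
  m24: 1-0-0 ←essential
  m26: 1-0-0,1101-
  m27: -1011,1101-
Essential: -1011, 01100, 1-0-0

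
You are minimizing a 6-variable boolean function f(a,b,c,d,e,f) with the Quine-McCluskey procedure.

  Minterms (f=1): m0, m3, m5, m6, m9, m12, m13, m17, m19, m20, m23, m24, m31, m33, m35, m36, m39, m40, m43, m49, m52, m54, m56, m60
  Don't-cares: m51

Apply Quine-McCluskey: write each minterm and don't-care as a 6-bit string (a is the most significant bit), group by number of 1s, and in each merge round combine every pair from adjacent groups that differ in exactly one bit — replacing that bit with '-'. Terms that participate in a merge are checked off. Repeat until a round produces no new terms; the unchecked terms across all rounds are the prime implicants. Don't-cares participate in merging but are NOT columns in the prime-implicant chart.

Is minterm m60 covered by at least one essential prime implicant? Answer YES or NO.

size-2^0 implicants → 000000  000011(✓)  000101(✓)  000110  001001(✓)  001100(✓)  001101(✓)  010001(✓)  010011(✓)  010100(✓)  010111(✓)  011000(✓)  011111(✓)  100001(✓)  100011(✓)  100100(✓)  100111(✓)  101000(✓)  101011(✓)  110001(✓)  110011(✓)  110100(✓)  110110(✓)  111000(✓)  111100(✓)
size-2^1 implicants → -00011(✓)  -10001(✓)  -10011(✓)  -10100  -11000  0-0011(✓)  00-101  001-01  00110-  01-111  010-11  0100-1(✓)  1-0001(✓)  1-0011(✓)  1-0100  1-1000  10-011  100-11  1000-1(✓)  11-100  1100-1(✓)  1101-0  111-00
size-2^2 implicants → --0011  -100-1  1-00-1
Unchecked terms (primes): --0011, -100-1, -10100, -11000, 00-101, 000000, 000110, 001-01, 00110-, 01-111, 010-11, 1-00-1, 1-0100, 1-1000, 10-011, 100-11, 11-100, 1101-0, 111-00
Minterm coverage:
  m0 ⊆ 000000 [E]
  m3 ⊆ --0011 [E]
  m5 ⊆ 00-101 [E]
  m6 ⊆ 000110 [E]
  m9 ⊆ 001-01 [E]
  m12 ⊆ 00110- [E]
  m13 ⊆ 00-101,001-01,00110-
  m17 ⊆ -100-1 [E]
  m19 ⊆ --0011,-100-1,010-11
  m20 ⊆ -10100 [E]
  m23 ⊆ 01-111,010-11
  m24 ⊆ -11000 [E]
  m31 ⊆ 01-111 [E]
  m33 ⊆ 1-00-1 [E]
  m35 ⊆ --0011,1-00-1,10-011,100-11
  m36 ⊆ 1-0100 [E]
  m39 ⊆ 100-11 [E]
  m40 ⊆ 1-1000 [E]
  m43 ⊆ 10-011 [E]
  m49 ⊆ -100-1,1-00-1
  m52 ⊆ -10100,1-0100,11-100,1101-0
  m54 ⊆ 1101-0 [E]
  m56 ⊆ -11000,1-1000,111-00
  m60 ⊆ 11-100,111-00
E = {--0011, -100-1, -10100, -11000, 00-101, 000000, 000110, 001-01, 00110-, 01-111, 1-00-1, 1-0100, 1-1000, 10-011, 100-11, 1101-0}

NO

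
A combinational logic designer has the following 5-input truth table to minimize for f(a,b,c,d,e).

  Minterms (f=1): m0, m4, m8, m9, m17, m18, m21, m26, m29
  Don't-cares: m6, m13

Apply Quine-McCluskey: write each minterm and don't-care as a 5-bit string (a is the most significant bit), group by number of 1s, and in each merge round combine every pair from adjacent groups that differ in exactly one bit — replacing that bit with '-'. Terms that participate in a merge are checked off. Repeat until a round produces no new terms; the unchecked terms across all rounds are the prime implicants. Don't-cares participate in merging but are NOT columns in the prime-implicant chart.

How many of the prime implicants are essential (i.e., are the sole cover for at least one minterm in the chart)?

size-2^0 implicants → 00000(✓)  00100(✓)  00110(✓)  01000(✓)  01001(✓)  01101(✓)  10001(✓)  10010(✓)  10101(✓)  11010(✓)  11101(✓)
size-2^1 implicants → -1101  0-000  00-00  001-0  01-01  0100-  1-010  1-101  10-01
Unchecked terms (primes): -1101, 0-000, 00-00, 001-0, 01-01, 0100-, 1-010, 1-101, 10-01
Minterm coverage:
  m0 ⊆ 0-000,00-00
  m4 ⊆ 00-00,001-0
  m8 ⊆ 0-000,0100-
  m9 ⊆ 01-01,0100-
  m17 ⊆ 10-01 [E]
  m18 ⊆ 1-010 [E]
  m21 ⊆ 1-101,10-01
  m26 ⊆ 1-010 [E]
  m29 ⊆ -1101,1-101
E = {1-010, 10-01}

2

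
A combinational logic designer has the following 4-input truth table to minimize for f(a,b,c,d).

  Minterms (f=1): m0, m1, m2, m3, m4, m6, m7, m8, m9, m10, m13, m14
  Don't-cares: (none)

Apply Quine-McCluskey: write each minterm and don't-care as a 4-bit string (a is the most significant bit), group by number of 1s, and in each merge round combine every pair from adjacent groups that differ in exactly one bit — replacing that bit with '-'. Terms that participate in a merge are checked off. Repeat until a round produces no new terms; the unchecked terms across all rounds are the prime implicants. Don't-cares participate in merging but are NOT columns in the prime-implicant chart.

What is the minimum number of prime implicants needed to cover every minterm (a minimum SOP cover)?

Round 0: 0000✓ 0001✓ 0010✓ 0011✓ 0100✓ 0110✓ 0111✓ 1000✓ 1001✓ 1010✓ 1101✓ 1110✓
Round 1: -000✓ -001✓ -010✓ -110✓ 0-00✓ 0-10✓ 0-11✓ 00-0✓ 00-1✓ 000-✓ 001-✓ 01-0✓ 011-✓ 1-01 1-10✓ 10-0✓ 100-✓
Round 2: --10 -0-0 -00- 0--0 0-1- 00--
PIs = {--10, -0-0, -00-, 0--0, 0-1-, 00--, 1-01}
Coverage chart:
  m0: -0-0,-00-,0--0,00--
  m1: -00-,00--
  m2: --10,-0-0,0--0,0-1-,00--
  m3: 0-1-,00--
  m4: 0--0 ←essential
  m6: --10,0--0,0-1-
  m7: 0-1- ←essential
  m8: -0-0,-00-
  m9: -00-,1-01
  m10: --10,-0-0
  m13: 1-01 ←essential
  m14: --10 ←essential
Essential: --10, 0--0, 0-1-, 1-01
Petrick residual → -00-
Min cover (5 terms): cd' + b'c' + a'd' + a'c + ac'd

5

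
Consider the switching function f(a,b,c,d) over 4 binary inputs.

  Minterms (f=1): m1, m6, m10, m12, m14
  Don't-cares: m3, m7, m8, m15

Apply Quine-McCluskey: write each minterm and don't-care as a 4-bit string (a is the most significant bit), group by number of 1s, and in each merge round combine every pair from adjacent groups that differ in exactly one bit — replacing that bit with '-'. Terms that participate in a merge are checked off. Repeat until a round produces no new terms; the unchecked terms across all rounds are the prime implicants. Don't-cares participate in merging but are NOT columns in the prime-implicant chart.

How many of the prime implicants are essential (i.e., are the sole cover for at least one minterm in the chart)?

Round 0: 0001✓ 0011✓ 0110✓ 0111✓ 1000✓ 1010✓ 1100✓ 1110✓ 1111✓
Round 1: -110✓ -111✓ 0-11 00-1 011-✓ 1-00✓ 1-10✓ 10-0✓ 11-0✓ 111-✓
Round 2: -11- 1--0
PIs = {-11-, 0-11, 00-1, 1--0}
Coverage chart:
  m1: 00-1 ←essential
  m6: -11- ←essential
  m10: 1--0 ←essential
  m12: 1--0 ←essential
  m14: -11-,1--0
Essential: -11-, 00-1, 1--0

3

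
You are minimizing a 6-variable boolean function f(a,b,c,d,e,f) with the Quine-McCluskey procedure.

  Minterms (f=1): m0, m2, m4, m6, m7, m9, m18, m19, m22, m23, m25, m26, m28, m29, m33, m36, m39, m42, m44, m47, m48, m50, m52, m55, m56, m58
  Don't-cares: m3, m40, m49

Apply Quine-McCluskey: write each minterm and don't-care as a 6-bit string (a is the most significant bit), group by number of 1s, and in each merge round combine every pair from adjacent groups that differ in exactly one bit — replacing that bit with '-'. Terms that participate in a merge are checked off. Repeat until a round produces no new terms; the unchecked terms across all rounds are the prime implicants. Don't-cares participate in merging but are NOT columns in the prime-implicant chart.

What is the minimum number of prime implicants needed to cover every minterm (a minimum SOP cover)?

size-2^0 implicants → 000000(✓)  000010(✓)  000011(✓)  000100(✓)  000110(✓)  000111(✓)  001001(✓)  010010(✓)  010011(✓)  010110(✓)  010111(✓)  011001(✓)  011010(✓)  011100(✓)  011101(✓)  100001(✓)  100100(✓)  100111(✓)  101000(✓)  101010(✓)  101100(✓)  101111(✓)  110000(✓)  110001(✓)  110010(✓)  110100(✓)  110111(✓)  111000(✓)  111010(✓)
size-2^1 implicants → -00100  -00111(✓)  -10010(✓)  -10111(✓)  -11010(✓)  0-0010(✓)  0-0011(✓)  0-0110(✓)  0-0111(✓)  0-1001  000-00(✓)  000-10(✓)  000-11(✓)  0000-0(✓)  00001-(✓)  0001-0(✓)  00011-(✓)  01-010(✓)  010-10(✓)  010-11(✓)  01001-(✓)  01011-(✓)  011-01  01110-  1-0001  1-0100  1-0111(✓)  1-1000(✓)  1-1010(✓)  10-100  10-111  101-00  1010-0(✓)  11-000(✓)  11-010(✓)  110-00  1100-0(✓)  11000-  1110-0(✓)
size-2^2 implicants → --0111  -1-010  0-0-10(✓)  0-0-11(✓)  0-001-(✓)  0-011-(✓)  000--0  000-1-(✓)  010-1-(✓)  1-10-0  11-0-0
size-2^3 implicants → 0-0-1-
Unchecked terms (primes): --0111, -00100, -1-010, 0-0-1-, 0-1001, 000--0, 011-01, 01110-, 1-0001, 1-0100, 1-10-0, 10-100, 10-111, 101-00, 11-0-0, 110-00, 11000-
Minterm coverage:
  m0 ⊆ 000--0 [E]
  m2 ⊆ 0-0-1-,000--0
  m4 ⊆ -00100,000--0
  m6 ⊆ 0-0-1-,000--0
  m7 ⊆ --0111,0-0-1-
  m9 ⊆ 0-1001 [E]
  m18 ⊆ -1-010,0-0-1-
  m19 ⊆ 0-0-1- [E]
  m22 ⊆ 0-0-1- [E]
  m23 ⊆ --0111,0-0-1-
  m25 ⊆ 0-1001,011-01
  m26 ⊆ -1-010 [E]
  m28 ⊆ 01110- [E]
  m29 ⊆ 011-01,01110-
  m33 ⊆ 1-0001 [E]
  m36 ⊆ -00100,1-0100,10-100
  m39 ⊆ --0111,10-111
  m42 ⊆ 1-10-0 [E]
  m44 ⊆ 10-100,101-00
  m47 ⊆ 10-111 [E]
  m48 ⊆ 11-0-0,110-00,11000-
  m50 ⊆ -1-010,11-0-0
  m52 ⊆ 1-0100,110-00
  m55 ⊆ --0111 [E]
  m56 ⊆ 1-10-0,11-0-0
  m58 ⊆ -1-010,1-10-0,11-0-0
E = {--0111, -1-010, 0-0-1-, 0-1001, 000--0, 01110-, 1-0001, 1-10-0, 10-111}
Petrick residual → 10-100, 110-00
Cover = c'def + bd'ef' + a'c'e + a'cd'e'f + a'b'c'f' + a'bcde' + ac'd'e'f + acd'f' + ab'de'f' + ab'def + abc'e'f'  |cover|=11

11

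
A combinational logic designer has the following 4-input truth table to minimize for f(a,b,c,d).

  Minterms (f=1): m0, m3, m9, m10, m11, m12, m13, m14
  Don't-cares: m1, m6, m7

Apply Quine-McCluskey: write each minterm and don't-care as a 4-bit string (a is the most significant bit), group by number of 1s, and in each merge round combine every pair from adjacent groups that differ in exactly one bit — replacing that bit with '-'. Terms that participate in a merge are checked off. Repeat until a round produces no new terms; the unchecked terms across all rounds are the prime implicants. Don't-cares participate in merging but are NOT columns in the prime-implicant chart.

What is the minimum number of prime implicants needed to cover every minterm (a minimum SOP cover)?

size-2^0 implicants → 0000(✓)  0001(✓)  0011(✓)  0110(✓)  0111(✓)  1001(✓)  1010(✓)  1011(✓)  1100(✓)  1101(✓)  1110(✓)
size-2^1 implicants → -001(✓)  -011(✓)  -110  0-11  00-1(✓)  000-  011-  1-01  1-10  10-1(✓)  101-  11-0  110-
size-2^2 implicants → -0-1
Unchecked terms (primes): -0-1, -110, 0-11, 000-, 011-, 1-01, 1-10, 101-, 11-0, 110-
Minterm coverage:
  m0 ⊆ 000- [E]
  m3 ⊆ -0-1,0-11
  m9 ⊆ -0-1,1-01
  m10 ⊆ 1-10,101-
  m11 ⊆ -0-1,101-
  m12 ⊆ 11-0,110-
  m13 ⊆ 1-01,110-
  m14 ⊆ -110,1-10,11-0
E = {000-}
Petrick residual → -0-1, 1-10, 110-
Cover = b'd + a'b'c' + acd' + abc'  |cover|=4

4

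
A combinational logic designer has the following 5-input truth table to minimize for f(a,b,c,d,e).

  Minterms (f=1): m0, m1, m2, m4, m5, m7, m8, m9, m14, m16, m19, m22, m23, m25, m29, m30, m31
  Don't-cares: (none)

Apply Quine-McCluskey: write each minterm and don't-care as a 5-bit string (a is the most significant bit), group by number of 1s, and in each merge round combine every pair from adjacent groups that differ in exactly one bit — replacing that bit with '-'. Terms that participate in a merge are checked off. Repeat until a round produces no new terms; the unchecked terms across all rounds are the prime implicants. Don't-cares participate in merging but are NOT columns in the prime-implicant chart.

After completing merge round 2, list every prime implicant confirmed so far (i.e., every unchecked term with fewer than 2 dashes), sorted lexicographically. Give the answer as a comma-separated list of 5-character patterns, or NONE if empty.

size-2^0 implicants → 00000(✓)  00001(✓)  00010(✓)  00100(✓)  00101(✓)  00111(✓)  01000(✓)  01001(✓)  01110(✓)  10000(✓)  10011(✓)  10110(✓)  10111(✓)  11001(✓)  11101(✓)  11110(✓)  11111(✓)
size-2^1 implicants → -0000  -0111  -1001  -1110  0-000(✓)  0-001(✓)  00-00(✓)  00-01(✓)  000-0  0000-(✓)  001-1  0010-(✓)  0100-(✓)  1-110(✓)  1-111(✓)  10-11  1011-(✓)  11-01  111-1  1111-(✓)
size-2^2 implicants → 0-00-  00-0-  1-11-
Unchecked terms (primes): -0000, -0111, -1001, -1110, 0-00-, 00-0-, 000-0, 001-1, 1-11-, 10-11, 11-01, 111-1

-0000, -0111, -1001, -1110, 000-0, 001-1, 10-11, 11-01, 111-1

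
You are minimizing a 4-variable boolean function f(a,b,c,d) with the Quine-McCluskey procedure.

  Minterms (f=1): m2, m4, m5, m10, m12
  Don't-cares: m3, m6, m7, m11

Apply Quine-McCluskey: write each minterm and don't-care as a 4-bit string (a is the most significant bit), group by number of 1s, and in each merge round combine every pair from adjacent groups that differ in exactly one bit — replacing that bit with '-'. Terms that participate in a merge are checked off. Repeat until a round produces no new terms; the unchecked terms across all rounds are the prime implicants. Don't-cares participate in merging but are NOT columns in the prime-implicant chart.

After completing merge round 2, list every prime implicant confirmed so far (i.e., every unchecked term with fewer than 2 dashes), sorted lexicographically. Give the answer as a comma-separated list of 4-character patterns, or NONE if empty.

-100

size-2^0 implicants → 0010(✓)  0011(✓)  0100(✓)  0101(✓)  0110(✓)  0111(✓)  1010(✓)  1011(✓)  1100(✓)
size-2^1 implicants → -010(✓)  -011(✓)  -100  0-10(✓)  0-11(✓)  001-(✓)  01-0(✓)  01-1(✓)  010-(✓)  011-(✓)  101-(✓)
size-2^2 implicants → -01-  0-1-  01--
Unchecked terms (primes): -01-, -100, 0-1-, 01--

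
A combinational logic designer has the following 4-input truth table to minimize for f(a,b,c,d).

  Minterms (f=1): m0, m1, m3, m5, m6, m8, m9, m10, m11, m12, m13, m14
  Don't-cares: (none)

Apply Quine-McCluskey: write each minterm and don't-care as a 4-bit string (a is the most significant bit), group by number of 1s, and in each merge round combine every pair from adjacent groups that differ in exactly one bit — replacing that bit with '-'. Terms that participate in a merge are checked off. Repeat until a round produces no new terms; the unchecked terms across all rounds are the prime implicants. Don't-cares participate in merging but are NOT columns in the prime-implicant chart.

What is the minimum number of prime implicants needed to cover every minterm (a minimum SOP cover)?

5

Round 0: 0000✓ 0001✓ 0011✓ 0101✓ 0110✓ 1000✓ 1001✓ 1010✓ 1011✓ 1100✓ 1101✓ 1110✓
Round 1: -000✓ -001✓ -011✓ -101✓ -110 0-01✓ 00-1✓ 000-✓ 1-00✓ 1-01✓ 1-10✓ 10-0✓ 10-1✓ 100-✓ 101-✓ 11-0✓ 110-✓
Round 2: --01 -0-1 -00- 1--0 1-0- 10--
PIs = {--01, -0-1, -00-, -110, 1--0, 1-0-, 10--}
Coverage chart:
  m0: -00- ←essential
  m1: --01,-0-1,-00-
  m3: -0-1 ←essential
  m5: --01 ←essential
  m6: -110 ←essential
  m8: -00-,1--0,1-0-,10--
  m9: --01,-0-1,-00-,1-0-,10--
  m10: 1--0,10--
  m11: -0-1,10--
  m12: 1--0,1-0-
  m13: --01,1-0-
  m14: -110,1--0
Essential: --01, -0-1, -00-, -110
Petrick residual → 1--0
Min cover (5 terms): c'd + b'd + b'c' + bcd' + ad'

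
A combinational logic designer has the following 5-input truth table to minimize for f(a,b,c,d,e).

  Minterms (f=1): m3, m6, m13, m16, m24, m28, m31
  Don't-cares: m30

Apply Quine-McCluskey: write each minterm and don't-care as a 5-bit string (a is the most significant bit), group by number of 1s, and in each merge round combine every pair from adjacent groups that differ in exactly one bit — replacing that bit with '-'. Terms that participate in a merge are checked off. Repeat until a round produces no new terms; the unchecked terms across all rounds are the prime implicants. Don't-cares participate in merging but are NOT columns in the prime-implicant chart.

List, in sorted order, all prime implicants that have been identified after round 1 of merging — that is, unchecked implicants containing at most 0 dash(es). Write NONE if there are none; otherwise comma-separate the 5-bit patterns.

00011, 00110, 01101

[col 0] 00011, 00110, 01101, 10000*, 11000*, 11100*, 11110*, 11111*
[col 1] 1-000, 11-00, 111-0, 1111-
Prime implicants: 00011, 00110, 01101, 1-000, 11-00, 111-0, 1111-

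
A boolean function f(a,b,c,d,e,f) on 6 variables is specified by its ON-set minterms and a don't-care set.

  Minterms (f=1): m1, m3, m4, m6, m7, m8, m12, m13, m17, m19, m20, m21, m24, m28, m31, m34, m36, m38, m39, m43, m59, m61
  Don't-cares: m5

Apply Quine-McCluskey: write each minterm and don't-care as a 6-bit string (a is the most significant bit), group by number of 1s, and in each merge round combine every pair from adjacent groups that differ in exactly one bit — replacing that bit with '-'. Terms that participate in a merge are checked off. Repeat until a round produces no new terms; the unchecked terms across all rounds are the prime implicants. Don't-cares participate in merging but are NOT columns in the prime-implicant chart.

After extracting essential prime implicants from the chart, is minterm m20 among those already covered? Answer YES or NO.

Round 0: 000001✓ 000011✓ 000100✓ 000101✓ 000110✓ 000111✓ 001000✓ 001100✓ 001101✓ 010001✓ 010011✓ 010100✓ 010101✓ 011000✓ 011100✓ 011111 100010✓ 100100✓ 100110✓ 100111✓ 101011✓ 111011✓ 111101
Round 1: -00100✓ -00110✓ -00111✓ 0-0001✓ 0-0011✓ 0-0100✓ 0-0101✓ 0-1000✓ 0-1100✓ 00-100✓ 00-101✓ 000-01✓ 000-11✓ 0000-1✓ 0001-0✓ 0001-1✓ 00010-✓ 00011-✓ 001-00✓ 00110-✓ 01-100✓ 010-01✓ 0100-1✓ 01010-✓ 011-00✓ 1-1011 100-10 1001-0✓ 10011-✓
Round 2: -001-0 -0011- 0--100 0-0-01 0-00-1 0-010- 0-1-00 00-10- 000--1 0001--
PIs = {-001-0, -0011-, 0--100, 0-0-01, 0-00-1, 0-010-, 0-1-00, 00-10-, 000--1, 0001--, 011111, 1-1011, 100-10, 111101}
Coverage chart:
  m1: 0-0-01,0-00-1,000--1
  m3: 0-00-1,000--1
  m4: -001-0,0--100,0-010-,00-10-,0001--
  m6: -001-0,-0011-,0001--
  m7: -0011-,000--1,0001--
  m8: 0-1-00 ←essential
  m12: 0--100,0-1-00,00-10-
  m13: 00-10- ←essential
  m17: 0-0-01,0-00-1
  m19: 0-00-1 ←essential
  m20: 0--100,0-010-
  m21: 0-0-01,0-010-
  m24: 0-1-00 ←essential
  m28: 0--100,0-1-00
  m31: 011111 ←essential
  m34: 100-10 ←essential
  m36: -001-0 ←essential
  m38: -001-0,-0011-,100-10
  m39: -0011- ←essential
  m43: 1-1011 ←essential
  m59: 1-1011 ←essential
  m61: 111101 ←essential
Essential: -001-0, -0011-, 0-00-1, 0-1-00, 00-10-, 011111, 1-1011, 100-10, 111101

NO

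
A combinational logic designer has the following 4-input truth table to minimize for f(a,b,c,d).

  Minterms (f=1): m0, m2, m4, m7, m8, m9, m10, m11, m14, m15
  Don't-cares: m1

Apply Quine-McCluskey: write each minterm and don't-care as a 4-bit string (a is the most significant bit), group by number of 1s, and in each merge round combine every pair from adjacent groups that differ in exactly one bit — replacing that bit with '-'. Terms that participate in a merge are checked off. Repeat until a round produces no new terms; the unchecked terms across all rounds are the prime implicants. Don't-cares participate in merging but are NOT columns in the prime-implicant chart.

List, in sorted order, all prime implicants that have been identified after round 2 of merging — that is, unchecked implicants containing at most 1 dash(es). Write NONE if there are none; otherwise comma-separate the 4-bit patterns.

size-2^0 implicants → 0000(✓)  0001(✓)  0010(✓)  0100(✓)  0111(✓)  1000(✓)  1001(✓)  1010(✓)  1011(✓)  1110(✓)  1111(✓)
size-2^1 implicants → -000(✓)  -001(✓)  -010(✓)  -111  0-00  00-0(✓)  000-(✓)  1-10(✓)  1-11(✓)  10-0(✓)  10-1(✓)  100-(✓)  101-(✓)  111-(✓)
size-2^2 implicants → -0-0  -00-  1-1-  10--
Unchecked terms (primes): -0-0, -00-, -111, 0-00, 1-1-, 10--

-111, 0-00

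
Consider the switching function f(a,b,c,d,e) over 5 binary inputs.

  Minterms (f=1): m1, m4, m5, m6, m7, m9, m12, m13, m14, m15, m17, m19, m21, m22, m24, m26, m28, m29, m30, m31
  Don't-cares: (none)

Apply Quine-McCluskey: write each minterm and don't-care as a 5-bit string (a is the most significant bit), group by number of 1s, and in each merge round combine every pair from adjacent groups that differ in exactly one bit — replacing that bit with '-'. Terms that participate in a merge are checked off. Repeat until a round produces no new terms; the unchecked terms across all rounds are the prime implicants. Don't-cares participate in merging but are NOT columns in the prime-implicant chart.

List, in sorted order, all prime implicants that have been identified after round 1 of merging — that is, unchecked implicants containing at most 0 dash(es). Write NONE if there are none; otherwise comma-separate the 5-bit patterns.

size-2^0 implicants → 00001(✓)  00100(✓)  00101(✓)  00110(✓)  00111(✓)  01001(✓)  01100(✓)  01101(✓)  01110(✓)  01111(✓)  10001(✓)  10011(✓)  10101(✓)  10110(✓)  11000(✓)  11010(✓)  11100(✓)  11101(✓)  11110(✓)  11111(✓)
size-2^1 implicants → -0001(✓)  -0101(✓)  -0110(✓)  -1100(✓)  -1101(✓)  -1110(✓)  -1111(✓)  0-001(✓)  0-100(✓)  0-101(✓)  0-110(✓)  0-111(✓)  00-01(✓)  001-0(✓)  001-1(✓)  0010-(✓)  0011-(✓)  01-01(✓)  011-0(✓)  011-1(✓)  0110-(✓)  0111-(✓)  1-101(✓)  1-110(✓)  10-01(✓)  100-1  11-00(✓)  11-10(✓)  110-0(✓)  111-0(✓)  111-1(✓)  1110-(✓)  1111-(✓)
size-2^2 implicants → --101  --110  -0-01  -11-0(✓)  -11-1(✓)  -110-(✓)  -111-(✓)  0--01  0-1-0(✓)  0-1-1(✓)  0-10-(✓)  0-11-(✓)  001--(✓)  011--(✓)  11--0  111--(✓)
size-2^3 implicants → -11--  0-1--
Unchecked terms (primes): --101, --110, -0-01, -11--, 0--01, 0-1--, 100-1, 11--0

NONE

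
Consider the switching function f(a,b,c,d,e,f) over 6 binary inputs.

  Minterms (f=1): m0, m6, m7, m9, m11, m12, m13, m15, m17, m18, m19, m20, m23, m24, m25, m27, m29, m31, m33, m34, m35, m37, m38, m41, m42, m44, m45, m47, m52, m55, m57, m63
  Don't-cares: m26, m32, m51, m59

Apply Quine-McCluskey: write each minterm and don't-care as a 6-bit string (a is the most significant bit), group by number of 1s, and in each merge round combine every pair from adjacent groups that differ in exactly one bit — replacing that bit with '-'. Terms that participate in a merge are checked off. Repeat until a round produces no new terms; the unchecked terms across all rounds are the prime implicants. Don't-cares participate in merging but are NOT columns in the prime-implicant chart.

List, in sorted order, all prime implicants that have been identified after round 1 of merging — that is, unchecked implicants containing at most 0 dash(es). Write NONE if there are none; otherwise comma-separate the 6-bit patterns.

size-2^0 implicants → 000000(✓)  000110(✓)  000111(✓)  001001(✓)  001011(✓)  001100(✓)  001101(✓)  001111(✓)  010001(✓)  010010(✓)  010011(✓)  010100(✓)  010111(✓)  011000(✓)  011001(✓)  011010(✓)  011011(✓)  011101(✓)  011111(✓)  100000(✓)  100001(✓)  100010(✓)  100011(✓)  100101(✓)  100110(✓)  101001(✓)  101010(✓)  101100(✓)  101101(✓)  101111(✓)  110011(✓)  110100(✓)  110111(✓)  111001(✓)  111011(✓)  111111(✓)
size-2^1 implicants → -00000  -00110  -01001(✓)  -01100(✓)  -01101(✓)  -01111(✓)  -10011(✓)  -10100  -10111(✓)  -11001(✓)  -11011(✓)  -11111(✓)  0-0111(✓)  0-1001(✓)  0-1011(✓)  0-1101(✓)  0-1111(✓)  00-111(✓)  00011-  001-01(✓)  001-11(✓)  0010-1(✓)  0011-1(✓)  00110-(✓)  01-001(✓)  01-010(✓)  01-011(✓)  01-111(✓)  010-11(✓)  0100-1(✓)  01001-(✓)  011-01(✓)  011-11(✓)  0110-0(✓)  0110-1(✓)  01100-(✓)  01101-(✓)  0111-1(✓)  1-0011  1-1001(✓)  1-1111(✓)  10-001(✓)  10-010  10-101(✓)  100-01(✓)  100-10  1000-0(✓)  1000-1(✓)  10000-(✓)  10001-(✓)  101-01(✓)  1011-1(✓)  10110-(✓)  11-011(✓)  11-111(✓)  110-11(✓)  111-11(✓)  1110-1(✓)
size-2^2 implicants → --1001  --1111  -01-01  -011-1  -0110-  -1-011(✓)  -1-111(✓)  -10-11(✓)  -11-11(✓)  -110-1  0--111  0-1-01(✓)  0-1-11(✓)  0-10-1(✓)  0-11-1(✓)  001--1(✓)  01--11(✓)  01-0-1  01-01-  011--1(✓)  0110--  10--01  1000--  11--11(✓)
size-2^3 implicants → -1--11  0-1--1
Unchecked terms (primes): --1001, --1111, -00000, -00110, -01-01, -011-1, -0110-, -1--11, -10100, -110-1, 0--111, 0-1--1, 00011-, 01-0-1, 01-01-, 0110--, 1-0011, 10--01, 10-010, 100-10, 1000--

NONE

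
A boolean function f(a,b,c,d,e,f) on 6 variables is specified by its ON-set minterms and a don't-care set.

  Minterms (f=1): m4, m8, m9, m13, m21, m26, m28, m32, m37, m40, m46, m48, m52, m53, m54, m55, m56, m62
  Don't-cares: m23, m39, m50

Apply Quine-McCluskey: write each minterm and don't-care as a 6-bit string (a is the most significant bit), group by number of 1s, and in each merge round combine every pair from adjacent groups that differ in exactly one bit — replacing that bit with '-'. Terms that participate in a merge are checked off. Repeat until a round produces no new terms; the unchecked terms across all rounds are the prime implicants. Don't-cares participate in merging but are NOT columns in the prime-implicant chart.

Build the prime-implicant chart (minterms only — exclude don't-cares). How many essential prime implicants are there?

8

Round 0: 000100 001000✓ 001001✓ 001101✓ 010101✓ 010111✓ 011010 011100 100000✓ 100101✓ 100111✓ 101000✓ 101110✓ 110000✓ 110010✓ 110100✓ 110101✓ 110110✓ 110111✓ 111000✓ 111110✓
Round 1: -01000 -10101✓ -10111✓ 001-01 00100- 0101-1✓ 1-0000✓ 1-0101✓ 1-0111✓ 1-1000✓ 1-1110 10-000✓ 1001-1✓ 11-000✓ 11-110 110-00✓ 110-10✓ 1100-0✓ 1101-0✓ 1101-1✓ 11010-✓ 11011-✓
Round 2: -101-1 1--000 1-01-1 110--0 1101--
PIs = {-01000, -101-1, 000100, 001-01, 00100-, 011010, 011100, 1--000, 1-01-1, 1-1110, 11-110, 110--0, 1101--}
Coverage chart:
  m4: 000100 ←essential
  m8: -01000,00100-
  m9: 001-01,00100-
  m13: 001-01 ←essential
  m21: -101-1 ←essential
  m26: 011010 ←essential
  m28: 011100 ←essential
  m32: 1--000 ←essential
  m37: 1-01-1 ←essential
  m40: -01000,1--000
  m46: 1-1110 ←essential
  m48: 1--000,110--0
  m52: 110--0,1101--
  m53: -101-1,1-01-1,1101--
  m54: 11-110,110--0,1101--
  m55: -101-1,1-01-1,1101--
  m56: 1--000 ←essential
  m62: 1-1110,11-110
Essential: -101-1, 000100, 001-01, 011010, 011100, 1--000, 1-01-1, 1-1110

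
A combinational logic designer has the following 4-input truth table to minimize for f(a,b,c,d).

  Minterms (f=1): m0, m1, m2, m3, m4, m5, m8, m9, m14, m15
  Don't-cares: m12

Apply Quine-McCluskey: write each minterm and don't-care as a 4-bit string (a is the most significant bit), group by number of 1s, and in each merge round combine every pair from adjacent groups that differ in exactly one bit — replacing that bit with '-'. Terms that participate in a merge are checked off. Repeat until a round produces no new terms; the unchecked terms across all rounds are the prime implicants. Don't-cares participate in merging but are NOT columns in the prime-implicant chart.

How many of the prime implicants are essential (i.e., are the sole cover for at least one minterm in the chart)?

4

[col 0] 0000*, 0001*, 0010*, 0011*, 0100*, 0101*, 1000*, 1001*, 1100*, 1110*, 1111*
[col 1] -000*, -001*, -100*, 0-00*, 0-01*, 00-0*, 00-1*, 000-*, 001-*, 010-*, 1-00*, 100-*, 11-0, 111-
[col 2] --00, -00-, 0-0-, 00--
Prime implicants: --00, -00-, 0-0-, 00--, 11-0, 111-
PI chart (minterm → PIs covering it):
  0 | --00,-00-,0-0-,00--
  1 | -00-,0-0-,00--
  2 | 00--  (sole → essential)
  3 | 00--  (sole → essential)
  4 | --00,0-0-
  5 | 0-0-  (sole → essential)
  8 | --00,-00-
  9 | -00-  (sole → essential)
  14 | 11-0,111-
  15 | 111-  (sole → essential)
Essential prime implicants: -00-, 0-0-, 00--, 111-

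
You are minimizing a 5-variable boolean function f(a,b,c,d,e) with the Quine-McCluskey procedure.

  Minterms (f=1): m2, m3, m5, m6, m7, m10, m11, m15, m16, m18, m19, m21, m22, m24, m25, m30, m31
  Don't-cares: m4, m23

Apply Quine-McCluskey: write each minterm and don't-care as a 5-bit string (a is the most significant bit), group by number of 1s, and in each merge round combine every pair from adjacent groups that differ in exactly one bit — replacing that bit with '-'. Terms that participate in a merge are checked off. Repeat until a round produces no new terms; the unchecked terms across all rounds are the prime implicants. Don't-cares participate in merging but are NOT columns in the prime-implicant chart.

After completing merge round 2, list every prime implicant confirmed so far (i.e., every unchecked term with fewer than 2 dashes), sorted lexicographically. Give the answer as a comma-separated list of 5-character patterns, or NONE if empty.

[col 0] 00010*, 00011*, 00100*, 00101*, 00110*, 00111*, 01010*, 01011*, 01111*, 10000*, 10010*, 10011*, 10101*, 10110*, 10111*, 11000*, 11001*, 11110*, 11111*
[col 1] -0010*, -0011*, -0101*, -0110*, -0111*, -1111*, 0-010*, 0-011*, 0-111*, 00-10*, 00-11*, 0001-*, 001-0*, 001-1*, 0010-*, 0011-*, 01-11*, 0101-*, 1-000, 1-110*, 1-111*, 10-10*, 10-11*, 100-0, 1001-*, 101-1*, 1011-*, 1100-, 1111-*
[col 2] --111, -0-10*, -0-11*, -001-*, -01-1, -011-*, 0--11, 0-01-, 00-1-*, 001--, 1-11-, 10-1-*
[col 3] -0-1-
Prime implicants: --111, -0-1-, -01-1, 0--11, 0-01-, 001--, 1-000, 1-11-, 100-0, 1100-

1-000, 100-0, 1100-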